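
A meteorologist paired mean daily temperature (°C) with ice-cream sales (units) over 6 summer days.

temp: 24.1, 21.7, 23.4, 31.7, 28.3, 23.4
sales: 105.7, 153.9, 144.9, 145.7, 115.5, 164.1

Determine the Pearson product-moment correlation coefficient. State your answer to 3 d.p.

-0.232

n = 6, Σx = 152.6, Σy = 829.8, Σx² = 3952.6, Σy² = 117351.26, Σxy = 21004.94
nΣxy − ΣxΣy = 126029.64 − 126627.48 = -597.84
nΣx² − (Σx)² = 23715.6 − 23286.76 = 428.84; nΣy² − (Σy)² = 704107.56 − 688568.04 = 15539.52
r = -597.84 / √(428.84 × 15539.52) = -597.84 / 2581.4662 ≈ -0.232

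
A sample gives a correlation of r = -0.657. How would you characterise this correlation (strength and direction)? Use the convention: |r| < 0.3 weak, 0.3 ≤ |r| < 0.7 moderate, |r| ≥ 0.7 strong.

r = -0.657 < 0 so the relationship is negative.
|r| = 0.657, which falls in the moderate range.

moderate negative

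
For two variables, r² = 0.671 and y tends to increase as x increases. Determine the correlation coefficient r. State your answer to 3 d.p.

0.819

|r| = √0.671 = 0.819
The association is positive, so r = 0.819.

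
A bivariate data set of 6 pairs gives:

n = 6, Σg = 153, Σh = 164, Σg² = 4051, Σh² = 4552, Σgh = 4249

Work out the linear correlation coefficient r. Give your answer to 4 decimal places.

r = (nΣgh − ΣgΣh) / √[(nΣg² − (Σg)²)(nΣh² − (Σh)²)]
Numerator: 6×4249 − 153×164 = 402
Denominator: √[(24306 − 23409)(27312 − 26896)] = √[897 × 416] = 610.8617
r = 402 / 610.8617 ≈ 0.6581

0.6581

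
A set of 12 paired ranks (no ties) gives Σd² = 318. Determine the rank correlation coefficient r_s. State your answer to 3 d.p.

ρ = 1 − 6Σd² / [n(n²−1)] = 1 − 6×318 / (12×143)
  = 1 − 1908/1716 = 1 − 1.1119 ≈ -0.112

-0.112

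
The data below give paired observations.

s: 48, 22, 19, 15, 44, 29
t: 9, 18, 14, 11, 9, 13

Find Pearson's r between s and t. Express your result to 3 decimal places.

n = 6, Σs = 177, Σt = 74, Σs² = 6151, Σt² = 972, Σst = 2032
nΣst − ΣsΣt = 12192 − 13098 = -906
nΣs² − (Σs)² = 36906 − 31329 = 5577; nΣt² − (Σt)² = 5832 − 5476 = 356
r = -906 / √(5577 × 356) = -906 / 1409.0465 ≈ -0.643

-0.643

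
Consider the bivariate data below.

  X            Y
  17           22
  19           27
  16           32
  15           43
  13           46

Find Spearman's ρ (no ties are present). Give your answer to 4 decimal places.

-0.9000

Rank X: 4, 5, 3, 2, 1
Rank Y: 1, 2, 3, 4, 5
d = rank(X) − rank(Y): 3, 3, 0, -2, -4; Σd² = 38
ρ = 1 − 6Σd² / [n(n²−1)] = 1 − 6×38 / (5×24) = 1 − 228/120 ≈ -0.9000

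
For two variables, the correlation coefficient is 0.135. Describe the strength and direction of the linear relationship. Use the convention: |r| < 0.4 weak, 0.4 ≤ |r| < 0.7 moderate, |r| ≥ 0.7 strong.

r = 0.135 > 0 so the relationship is positive.
|r| = 0.135, which falls in the weak range.

weak positive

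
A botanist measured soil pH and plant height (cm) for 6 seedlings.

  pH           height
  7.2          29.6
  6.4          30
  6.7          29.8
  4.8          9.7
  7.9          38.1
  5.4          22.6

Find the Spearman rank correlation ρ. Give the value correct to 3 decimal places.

0.771

Rank pH: 5, 3, 4, 1, 6, 2
Rank height: 3, 5, 4, 1, 6, 2
d = rank(pH) − rank(height): 2, -2, 0, 0, 0, 0; Σd² = 8
ρ = 1 − 6Σd² / [n(n²−1)] = 1 − 6×8 / (6×35) = 1 − 48/210 ≈ 0.771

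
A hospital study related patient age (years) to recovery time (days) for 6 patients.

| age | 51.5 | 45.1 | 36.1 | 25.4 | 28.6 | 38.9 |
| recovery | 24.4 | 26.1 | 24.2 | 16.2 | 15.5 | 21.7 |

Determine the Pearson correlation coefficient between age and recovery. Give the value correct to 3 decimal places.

0.859

n = 6, Σx = 225.6, Σy = 128.1, Σx² = 8965.8, Σy² = 2835.79, Σxy = 5006.24
nΣxy − ΣxΣy = 30037.44 − 28899.36 = 1138.08
nΣx² − (Σx)² = 53794.8 − 50895.36 = 2899.44; nΣy² − (Σy)² = 17014.74 − 16409.61 = 605.13
r = 1138.08 / √(2899.44 × 605.13) = 1138.08 / 1324.5898 ≈ 0.859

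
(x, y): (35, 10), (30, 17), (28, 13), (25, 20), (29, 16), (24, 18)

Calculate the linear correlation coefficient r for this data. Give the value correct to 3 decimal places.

-0.829

n = 6, Σx = 171, Σy = 94, Σx² = 4951, Σy² = 1538, Σxy = 2620
nΣxy − ΣxΣy = 15720 − 16074 = -354
nΣx² − (Σx)² = 29706 − 29241 = 465; nΣy² − (Σy)² = 9228 − 8836 = 392
r = -354 / √(465 × 392) = -354 / 426.9426 ≈ -0.829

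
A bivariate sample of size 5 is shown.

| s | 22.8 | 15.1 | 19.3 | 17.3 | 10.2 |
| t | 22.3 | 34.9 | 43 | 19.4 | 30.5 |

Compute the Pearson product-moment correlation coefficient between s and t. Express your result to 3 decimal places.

-0.170

n = 5, Σs = 84.7, Σt = 150.1, Σs² = 1523.67, Σt² = 4870.91, Σst = 2512.05
nΣst − ΣsΣt = 12560.25 − 12713.47 = -153.22
nΣs² − (Σs)² = 7618.35 − 7174.09 = 444.26; nΣt² − (Σt)² = 24354.55 − 22530.01 = 1824.54
r = -153.22 / √(444.26 × 1824.54) = -153.22 / 900.3167 ≈ -0.170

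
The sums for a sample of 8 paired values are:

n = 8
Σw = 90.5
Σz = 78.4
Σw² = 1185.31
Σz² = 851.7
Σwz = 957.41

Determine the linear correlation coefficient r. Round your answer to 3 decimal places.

r = (nΣwz − ΣwΣz) / √[(nΣw² − (Σw)²)(nΣz² − (Σz)²)]
Numerator: 8×957.41 − 90.5×78.4 = 564.08
Denominator: √[(9482.48 − 8190.25)(6813.6 − 6146.56)] = √[1292.23 × 667.04] = 928.4229
r = 564.08 / 928.4229 ≈ 0.608

0.608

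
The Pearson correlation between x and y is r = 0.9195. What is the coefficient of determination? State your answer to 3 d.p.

0.845

r² = (0.9195)² = 0.845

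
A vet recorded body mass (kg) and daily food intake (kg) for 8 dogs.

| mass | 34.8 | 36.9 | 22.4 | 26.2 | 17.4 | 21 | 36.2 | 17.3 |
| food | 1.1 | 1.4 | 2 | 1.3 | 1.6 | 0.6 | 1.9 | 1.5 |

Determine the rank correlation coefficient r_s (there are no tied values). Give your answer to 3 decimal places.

Rank mass: 6, 8, 4, 5, 2, 3, 7, 1
Rank food: 2, 4, 8, 3, 6, 1, 7, 5
d = rank(mass) − rank(food): 4, 4, -4, 2, -4, 2, 0, -4; Σd² = 88
ρ = 1 − 6Σd² / [n(n²−1)] = 1 − 6×88 / (8×63) = 1 − 528/504 ≈ -0.048

-0.048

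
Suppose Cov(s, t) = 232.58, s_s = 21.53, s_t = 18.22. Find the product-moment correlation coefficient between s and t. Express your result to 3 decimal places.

0.593

r = Cov(s,t) / (s_s · s_t) = 232.58 / (21.53 × 18.22)
  = 232.58 / 392.2766 ≈ 0.593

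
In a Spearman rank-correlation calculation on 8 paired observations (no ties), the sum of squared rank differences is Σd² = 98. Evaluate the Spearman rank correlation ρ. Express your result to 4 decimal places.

-0.1667

ρ = 1 − 6Σd² / [n(n²−1)] = 1 − 6×98 / (8×63)
  = 1 − 588/504 = 1 − 1.16667 ≈ -0.1667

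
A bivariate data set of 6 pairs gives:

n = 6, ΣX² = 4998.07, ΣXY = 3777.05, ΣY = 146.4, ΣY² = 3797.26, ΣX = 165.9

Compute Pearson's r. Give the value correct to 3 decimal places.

r = (nΣXY − ΣXΣY) / √[(nΣX² − (ΣX)²)(nΣY² − (ΣY)²)]
Numerator: 6×3777.05 − 165.9×146.4 = -1625.46
Denominator: √[(29988.42 − 27522.81)(22783.56 − 21432.96)] = √[2465.61 × 1350.6] = 1824.8432
r = -1625.46 / 1824.8432 ≈ -0.891

-0.891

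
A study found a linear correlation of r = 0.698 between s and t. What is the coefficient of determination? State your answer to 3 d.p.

r² = (0.698)² = 0.487

0.487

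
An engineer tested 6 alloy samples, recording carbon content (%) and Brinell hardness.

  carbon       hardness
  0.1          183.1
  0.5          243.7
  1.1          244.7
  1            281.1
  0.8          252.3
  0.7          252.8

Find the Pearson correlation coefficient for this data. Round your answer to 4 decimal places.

0.8316

n = 6, Σx = 4.2, Σy = 1457.7, Σx² = 3.6, Σy² = 359373.73, Σxy = 1069.23
nΣxy − ΣxΣy = 6415.38 − 6122.34 = 293.04
nΣx² − (Σx)² = 21.6 − 17.64 = 3.96; nΣy² − (Σy)² = 2156242.38 − 2124889.29 = 31353.09
r = 293.04 / √(3.96 × 31353.09) = 293.04 / 352.3609 ≈ 0.8316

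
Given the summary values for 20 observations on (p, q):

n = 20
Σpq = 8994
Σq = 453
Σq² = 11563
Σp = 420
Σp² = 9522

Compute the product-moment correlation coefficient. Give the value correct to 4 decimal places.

-0.5428

r = (nΣpq − ΣpΣq) / √[(nΣp² − (Σp)²)(nΣq² − (Σq)²)]
Numerator: 20×8994 − 420×453 = -10380
Denominator: √[(190440 − 176400)(231260 − 205209)] = √[14040 × 26051] = 19124.7494
r = -10380 / 19124.7494 ≈ -0.5428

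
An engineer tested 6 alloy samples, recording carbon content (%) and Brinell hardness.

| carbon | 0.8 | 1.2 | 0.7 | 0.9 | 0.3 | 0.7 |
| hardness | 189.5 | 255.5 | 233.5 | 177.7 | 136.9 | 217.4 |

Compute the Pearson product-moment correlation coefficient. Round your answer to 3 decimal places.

n = 6, Σx = 4.6, Σy = 1210.5, Σx² = 3.96, Σy² = 253294.41, Σxy = 974.83
nΣxy − ΣxΣy = 5848.98 − 5568.3 = 280.68
nΣx² − (Σx)² = 23.76 − 21.16 = 2.6; nΣy² − (Σy)² = 1519766.46 − 1465310.25 = 54456.21
r = 280.68 / √(2.6 × 54456.21) = 280.68 / 376.2793 ≈ 0.746

0.746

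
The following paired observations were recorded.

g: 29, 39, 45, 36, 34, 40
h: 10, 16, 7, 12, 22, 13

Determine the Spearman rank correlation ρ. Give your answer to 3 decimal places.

Rank g: 1, 4, 6, 3, 2, 5
Rank h: 2, 5, 1, 3, 6, 4
d = rank(g) − rank(h): -1, -1, 5, 0, -4, 1; Σd² = 44
ρ = 1 − 6Σd² / [n(n²−1)] = 1 − 6×44 / (6×35) = 1 − 264/210 ≈ -0.257

-0.257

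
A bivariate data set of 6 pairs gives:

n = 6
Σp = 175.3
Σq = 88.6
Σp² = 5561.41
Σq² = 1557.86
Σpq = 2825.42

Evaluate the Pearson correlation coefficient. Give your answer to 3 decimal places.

0.715

r = (nΣpq − ΣpΣq) / √[(nΣp² − (Σp)²)(nΣq² − (Σq)²)]
Numerator: 6×2825.42 − 175.3×88.6 = 1420.94
Denominator: √[(33368.46 − 30730.09)(9347.16 − 7849.96)] = √[2638.37 × 1497.2] = 1987.5028
r = 1420.94 / 1987.5028 ≈ 0.715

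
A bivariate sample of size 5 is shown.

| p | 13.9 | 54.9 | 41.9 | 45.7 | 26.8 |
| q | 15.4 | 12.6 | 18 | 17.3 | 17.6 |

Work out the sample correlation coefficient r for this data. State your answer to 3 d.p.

n = 5, Σp = 183.2, Σq = 80.9, Σp² = 7769.56, Σq² = 1328.97, Σpq = 2922.29
nΣpq − ΣpΣq = 14611.45 − 14820.88 = -209.43
nΣp² − (Σp)² = 38847.8 − 33562.24 = 5285.56; nΣq² − (Σq)² = 6644.85 − 6544.81 = 100.04
r = -209.43 / √(5285.56 × 100.04) = -209.43 / 727.1640 ≈ -0.288

-0.288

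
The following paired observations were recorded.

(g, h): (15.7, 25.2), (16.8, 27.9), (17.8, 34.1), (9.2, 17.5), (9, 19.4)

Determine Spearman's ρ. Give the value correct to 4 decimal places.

0.9000

Rank g: 3, 4, 5, 2, 1
Rank h: 3, 4, 5, 1, 2
d = rank(g) − rank(h): 0, 0, 0, 1, -1; Σd² = 2
ρ = 1 − 6Σd² / [n(n²−1)] = 1 − 6×2 / (5×24) = 1 − 12/120 ≈ 0.9000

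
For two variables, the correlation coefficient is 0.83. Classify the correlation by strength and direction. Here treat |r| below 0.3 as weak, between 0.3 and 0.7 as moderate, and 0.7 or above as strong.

r = 0.83 > 0 so the relationship is positive.
|r| = 0.83, which falls in the strong range.

strong positive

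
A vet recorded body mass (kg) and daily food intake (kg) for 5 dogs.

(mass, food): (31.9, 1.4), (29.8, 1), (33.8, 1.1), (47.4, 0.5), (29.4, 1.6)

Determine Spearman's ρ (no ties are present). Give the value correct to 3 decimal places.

Rank mass: 3, 2, 4, 5, 1
Rank food: 4, 2, 3, 1, 5
d = rank(mass) − rank(food): -1, 0, 1, 4, -4; Σd² = 34
ρ = 1 − 6Σd² / [n(n²−1)] = 1 − 6×34 / (5×24) = 1 − 204/120 ≈ -0.700

-0.700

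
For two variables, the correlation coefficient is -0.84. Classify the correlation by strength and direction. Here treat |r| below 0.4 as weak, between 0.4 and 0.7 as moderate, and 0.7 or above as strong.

strong negative

r = -0.84 < 0 so the relationship is negative.
|r| = 0.84, which falls in the strong range.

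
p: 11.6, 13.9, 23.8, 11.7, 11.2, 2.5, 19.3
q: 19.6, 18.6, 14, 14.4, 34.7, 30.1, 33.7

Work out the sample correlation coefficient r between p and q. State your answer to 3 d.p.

-0.316

n = 7, Σp = 94, Σq = 165.1, Σp² = 1535.28, Σq² = 4379.27, Σpq = 2101.88
nΣpq − ΣpΣq = 14713.16 − 15519.4 = -806.24
nΣp² − (Σp)² = 10746.96 − 8836 = 1910.96; nΣq² − (Σq)² = 30654.89 − 27258.01 = 3396.88
r = -806.24 / √(1910.96 × 3396.88) = -806.24 / 2547.8033 ≈ -0.316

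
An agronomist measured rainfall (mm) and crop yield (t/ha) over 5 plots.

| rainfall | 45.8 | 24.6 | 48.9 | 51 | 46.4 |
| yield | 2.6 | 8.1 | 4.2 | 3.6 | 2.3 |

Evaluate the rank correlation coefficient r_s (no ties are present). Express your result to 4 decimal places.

-0.2000

Rank rainfall: 2, 1, 4, 5, 3
Rank yield: 2, 5, 4, 3, 1
d = rank(rainfall) − rank(yield): 0, -4, 0, 2, 2; Σd² = 24
ρ = 1 − 6Σd² / [n(n²−1)] = 1 − 6×24 / (5×24) = 1 − 144/120 ≈ -0.2000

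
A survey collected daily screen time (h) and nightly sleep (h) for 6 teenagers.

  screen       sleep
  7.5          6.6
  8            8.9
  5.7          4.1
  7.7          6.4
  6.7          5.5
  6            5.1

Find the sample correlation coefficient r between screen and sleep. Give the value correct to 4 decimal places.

n = 6, Σx = 41.6, Σy = 36.6, Σx² = 292.92, Σy² = 236.8, Σxy = 260.8
nΣxy − ΣxΣy = 1564.8 − 1522.56 = 42.24
nΣx² − (Σx)² = 1757.52 − 1730.56 = 26.96; nΣy² − (Σy)² = 1420.8 − 1339.56 = 81.24
r = 42.24 / √(26.96 × 81.24) = 42.24 / 46.7999 ≈ 0.9026

0.9026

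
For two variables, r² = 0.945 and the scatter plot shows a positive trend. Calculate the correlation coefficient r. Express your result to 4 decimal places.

0.9721

|r| = √0.945 = 0.9721
The association is positive, so r = 0.9721.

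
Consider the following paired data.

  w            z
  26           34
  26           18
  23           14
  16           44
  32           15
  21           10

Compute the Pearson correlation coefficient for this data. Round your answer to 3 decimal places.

-0.475

n = 6, Σw = 144, Σz = 135, Σw² = 3602, Σz² = 3937, Σwz = 3068
nΣwz − ΣwΣz = 18408 − 19440 = -1032
nΣw² − (Σw)² = 21612 − 20736 = 876; nΣz² − (Σz)² = 23622 − 18225 = 5397
r = -1032 / √(876 × 5397) = -1032 / 2174.3440 ≈ -0.475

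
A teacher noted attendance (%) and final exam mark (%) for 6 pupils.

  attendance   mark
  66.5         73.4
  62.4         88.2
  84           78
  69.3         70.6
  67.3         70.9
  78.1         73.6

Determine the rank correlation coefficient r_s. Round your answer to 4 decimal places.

Rank attendance: 2, 1, 6, 4, 3, 5
Rank mark: 3, 6, 5, 1, 2, 4
d = rank(attendance) − rank(mark): -1, -5, 1, 3, 1, 1; Σd² = 38
ρ = 1 − 6Σd² / [n(n²−1)] = 1 − 6×38 / (6×35) = 1 − 228/210 ≈ -0.0857

-0.0857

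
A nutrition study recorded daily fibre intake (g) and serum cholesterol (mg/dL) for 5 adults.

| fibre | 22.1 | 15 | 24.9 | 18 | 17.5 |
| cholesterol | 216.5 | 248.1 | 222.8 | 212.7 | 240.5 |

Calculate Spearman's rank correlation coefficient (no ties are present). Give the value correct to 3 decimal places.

-0.600

Rank fibre: 4, 1, 5, 3, 2
Rank cholesterol: 2, 5, 3, 1, 4
d = rank(fibre) − rank(cholesterol): 2, -4, 2, 2, -2; Σd² = 32
ρ = 1 − 6Σd² / [n(n²−1)] = 1 − 6×32 / (5×24) = 1 − 192/120 ≈ -0.600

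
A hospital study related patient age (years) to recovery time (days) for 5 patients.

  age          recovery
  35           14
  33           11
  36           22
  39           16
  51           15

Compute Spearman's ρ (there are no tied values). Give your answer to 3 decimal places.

Rank age: 2, 1, 3, 4, 5
Rank recovery: 2, 1, 5, 4, 3
d = rank(age) − rank(recovery): 0, 0, -2, 0, 2; Σd² = 8
ρ = 1 − 6Σd² / [n(n²−1)] = 1 − 6×8 / (5×24) = 1 − 48/120 ≈ 0.600

0.600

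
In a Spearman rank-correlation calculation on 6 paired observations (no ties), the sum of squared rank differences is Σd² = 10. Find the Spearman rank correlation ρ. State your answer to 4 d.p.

0.7143

ρ = 1 − 6Σd² / [n(n²−1)] = 1 − 6×10 / (6×35)
  = 1 − 60/210 = 1 − 0.28571 ≈ 0.7143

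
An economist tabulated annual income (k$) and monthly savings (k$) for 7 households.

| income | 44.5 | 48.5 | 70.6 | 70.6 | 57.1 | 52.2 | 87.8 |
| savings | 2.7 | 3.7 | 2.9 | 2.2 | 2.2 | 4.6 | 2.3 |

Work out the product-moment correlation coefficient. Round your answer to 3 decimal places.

n = 7, Σx = 431.3, Σy = 20.6, Σx² = 27995.31, Σy² = 65.52, Σxy = 1227.34
nΣxy − ΣxΣy = 8591.38 − 8884.78 = -293.4
nΣx² − (Σx)² = 195967.17 − 186019.69 = 9947.48; nΣy² − (Σy)² = 458.64 − 424.36 = 34.28
r = -293.4 / √(9947.48 × 34.28) = -293.4 / 583.9517 ≈ -0.502

-0.502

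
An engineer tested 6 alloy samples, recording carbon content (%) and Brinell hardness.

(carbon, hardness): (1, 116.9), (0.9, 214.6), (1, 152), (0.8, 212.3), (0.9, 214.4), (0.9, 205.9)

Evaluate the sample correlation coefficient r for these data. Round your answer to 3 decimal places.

n = 6, Σx = 5.5, Σy = 1116.1, Σx² = 5.07, Σy² = 216256.23, Σxy = 1010.15
nΣxy − ΣxΣy = 6060.9 − 6138.55 = -77.65
nΣx² − (Σx)² = 30.42 − 30.25 = 0.17; nΣy² − (Σy)² = 1297537.38 − 1245679.21 = 51858.17
r = -77.65 / √(0.17 × 51858.17) = -77.65 / 93.8930 ≈ -0.827

-0.827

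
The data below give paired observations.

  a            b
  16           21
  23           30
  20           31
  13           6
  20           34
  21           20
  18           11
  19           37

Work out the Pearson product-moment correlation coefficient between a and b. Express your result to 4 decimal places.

0.6700

n = 8, Σa = 150, Σb = 190, Σa² = 2880, Σb² = 5384, Σab = 3725
nΣab − ΣaΣb = 29800 − 28500 = 1300
nΣa² − (Σa)² = 23040 − 22500 = 540; nΣb² − (Σb)² = 43072 − 36100 = 6972
r = 1300 / √(540 × 6972) = 1300 / 1940.3299 ≈ 0.6700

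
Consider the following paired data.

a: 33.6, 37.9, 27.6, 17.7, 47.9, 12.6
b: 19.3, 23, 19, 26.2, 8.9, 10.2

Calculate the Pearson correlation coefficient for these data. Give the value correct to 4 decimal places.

-0.1926

n = 6, Σa = 177.3, Σb = 106.6, Σa² = 6093.59, Σb² = 2132.18, Σab = 3063.15
nΣab − ΣaΣb = 18378.9 − 18900.18 = -521.28
nΣa² − (Σa)² = 36561.54 − 31435.29 = 5126.25; nΣb² − (Σb)² = 12793.08 − 11363.56 = 1429.52
r = -521.28 / √(5126.25 × 1429.52) = -521.28 / 2707.0421 ≈ -0.1926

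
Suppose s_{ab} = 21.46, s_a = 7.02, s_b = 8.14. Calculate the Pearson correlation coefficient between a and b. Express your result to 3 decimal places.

0.376

r = Cov(a,b) / (s_a · s_b) = 21.46 / (7.02 × 8.14)
  = 21.46 / 57.1428 ≈ 0.376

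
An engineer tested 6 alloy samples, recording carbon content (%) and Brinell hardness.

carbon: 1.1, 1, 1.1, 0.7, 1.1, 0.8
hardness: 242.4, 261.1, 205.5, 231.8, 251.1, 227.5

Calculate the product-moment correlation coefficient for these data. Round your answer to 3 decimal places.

n = 6, Σx = 5.8, Σy = 1419.4, Σx² = 5.76, Σy² = 337699.92, Σxy = 1374.26
nΣxy − ΣxΣy = 8245.56 − 8232.52 = 13.04
nΣx² − (Σx)² = 34.56 − 33.64 = 0.92; nΣy² − (Σy)² = 2026199.52 − 2014696.36 = 11503.16
r = 13.04 / √(0.92 × 11503.16) = 13.04 / 102.8733 ≈ 0.127

0.127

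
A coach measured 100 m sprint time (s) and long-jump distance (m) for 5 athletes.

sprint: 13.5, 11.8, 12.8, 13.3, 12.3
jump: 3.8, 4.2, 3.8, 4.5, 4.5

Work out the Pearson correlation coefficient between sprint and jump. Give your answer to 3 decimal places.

n = 5, Σx = 63.7, Σy = 20.8, Σx² = 813.51, Σy² = 87.02, Σxy = 264.7
nΣxy − ΣxΣy = 1323.5 − 1324.96 = -1.46
nΣx² − (Σx)² = 4067.55 − 4057.69 = 9.86; nΣy² − (Σy)² = 435.1 − 432.64 = 2.46
r = -1.46 / √(9.86 × 2.46) = -1.46 / 4.9250 ≈ -0.296

-0.296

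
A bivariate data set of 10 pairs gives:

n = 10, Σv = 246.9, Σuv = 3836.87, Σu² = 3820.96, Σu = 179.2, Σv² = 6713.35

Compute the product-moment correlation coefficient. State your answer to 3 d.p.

-0.958

r = (nΣuv − ΣuΣv) / √[(nΣu² − (Σu)²)(nΣv² − (Σv)²)]
Numerator: 10×3836.87 − 179.2×246.9 = -5875.78
Denominator: √[(38209.6 − 32112.64)(67133.5 − 60959.61)] = √[6096.96 × 6173.89] = 6135.3044
r = -5875.78 / 6135.3044 ≈ -0.958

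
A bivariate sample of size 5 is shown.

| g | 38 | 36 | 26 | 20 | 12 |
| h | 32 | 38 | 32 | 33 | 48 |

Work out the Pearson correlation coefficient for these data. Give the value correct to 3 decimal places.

-0.601

n = 5, Σg = 132, Σh = 183, Σg² = 3960, Σh² = 6885, Σgh = 4652
nΣgh − ΣgΣh = 23260 − 24156 = -896
nΣg² − (Σg)² = 19800 − 17424 = 2376; nΣh² − (Σh)² = 34425 − 33489 = 936
r = -896 / √(2376 × 936) = -896 / 1491.2867 ≈ -0.601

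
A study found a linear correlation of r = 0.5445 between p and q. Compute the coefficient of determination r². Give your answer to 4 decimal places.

r² = (0.5445)² = 0.2965

0.2965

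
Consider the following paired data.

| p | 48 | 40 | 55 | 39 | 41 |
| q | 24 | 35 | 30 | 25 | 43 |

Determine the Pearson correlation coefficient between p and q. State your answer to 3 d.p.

n = 5, Σp = 223, Σq = 157, Σp² = 10131, Σq² = 5175, Σpq = 6940
nΣpq − ΣpΣq = 34700 − 35011 = -311
nΣp² − (Σp)² = 50655 − 49729 = 926; nΣq² − (Σq)² = 25875 − 24649 = 1226
r = -311 / √(926 × 1226) = -311 / 1065.4933 ≈ -0.292

-0.292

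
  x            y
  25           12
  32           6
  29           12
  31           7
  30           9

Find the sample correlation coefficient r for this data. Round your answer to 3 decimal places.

-0.847

n = 5, Σx = 147, Σy = 46, Σx² = 4351, Σy² = 454, Σxy = 1327
nΣxy − ΣxΣy = 6635 − 6762 = -127
nΣx² − (Σx)² = 21755 − 21609 = 146; nΣy² − (Σy)² = 2270 − 2116 = 154
r = -127 / √(146 × 154) = -127 / 149.9467 ≈ -0.847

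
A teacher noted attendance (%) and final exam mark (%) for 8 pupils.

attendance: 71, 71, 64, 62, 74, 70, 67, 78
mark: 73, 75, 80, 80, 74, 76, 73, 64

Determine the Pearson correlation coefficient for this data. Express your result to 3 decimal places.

n = 8, Σx = 557, Σy = 595, Σx² = 38971, Σy² = 44431, Σxy = 41267
nΣxy − ΣxΣy = 330136 − 331415 = -1279
nΣx² − (Σx)² = 311768 − 310249 = 1519; nΣy² − (Σy)² = 355448 − 354025 = 1423
r = -1279 / √(1519 × 1423) = -1279 / 1470.2167 ≈ -0.870

-0.870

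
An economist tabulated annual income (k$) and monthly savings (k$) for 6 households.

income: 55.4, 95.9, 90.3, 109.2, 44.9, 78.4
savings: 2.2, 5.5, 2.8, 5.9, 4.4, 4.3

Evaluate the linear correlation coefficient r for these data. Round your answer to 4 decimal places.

n = 6, Σx = 474.1, Σy = 25.1, Σx² = 40507.27, Σy² = 115.59, Σxy = 2081.13
nΣxy − ΣxΣy = 12486.78 − 11899.91 = 586.87
nΣx² − (Σx)² = 243043.62 − 224770.81 = 18272.81; nΣy² − (Σy)² = 693.54 − 630.01 = 63.53
r = 586.87 / √(18272.81 × 63.53) = 586.87 / 1077.4375 ≈ 0.5447

0.5447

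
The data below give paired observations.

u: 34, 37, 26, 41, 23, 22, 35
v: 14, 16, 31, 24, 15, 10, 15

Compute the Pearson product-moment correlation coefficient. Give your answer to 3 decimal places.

0.173

n = 7, Σu = 218, Σv = 125, Σu² = 7120, Σv² = 2539, Σuv = 3948
nΣuv − ΣuΣv = 27636 − 27250 = 386
nΣu² − (Σu)² = 49840 − 47524 = 2316; nΣv² − (Σv)² = 17773 − 15625 = 2148
r = 386 / √(2316 × 2148) = 386 / 2230.4188 ≈ 0.173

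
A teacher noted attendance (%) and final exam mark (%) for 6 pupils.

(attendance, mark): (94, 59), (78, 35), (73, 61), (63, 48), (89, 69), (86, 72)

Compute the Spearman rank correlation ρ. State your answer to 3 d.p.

0.371

Rank attendance: 6, 3, 2, 1, 5, 4
Rank mark: 3, 1, 4, 2, 5, 6
d = rank(attendance) − rank(mark): 3, 2, -2, -1, 0, -2; Σd² = 22
ρ = 1 − 6Σd² / [n(n²−1)] = 1 − 6×22 / (6×35) = 1 − 132/210 ≈ 0.371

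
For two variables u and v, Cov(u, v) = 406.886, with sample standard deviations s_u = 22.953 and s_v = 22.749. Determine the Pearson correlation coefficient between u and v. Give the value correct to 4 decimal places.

0.7792

r = Cov(u,v) / (s_u · s_v) = 406.886 / (22.953 × 22.749)
  = 406.886 / 522.1578 ≈ 0.7792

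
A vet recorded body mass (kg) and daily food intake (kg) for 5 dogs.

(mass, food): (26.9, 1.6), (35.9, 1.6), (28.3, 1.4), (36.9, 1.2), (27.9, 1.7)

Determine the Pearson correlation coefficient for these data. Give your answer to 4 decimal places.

-0.5307

n = 5, Σx = 155.9, Σy = 7.5, Σx² = 4953.33, Σy² = 11.41, Σxy = 231.81
nΣxy − ΣxΣy = 1159.05 − 1169.25 = -10.2
nΣx² − (Σx)² = 24766.65 − 24304.81 = 461.84; nΣy² − (Σy)² = 57.05 − 56.25 = 0.8
r = -10.2 / √(461.84 × 0.8) = -10.2 / 19.2217 ≈ -0.5307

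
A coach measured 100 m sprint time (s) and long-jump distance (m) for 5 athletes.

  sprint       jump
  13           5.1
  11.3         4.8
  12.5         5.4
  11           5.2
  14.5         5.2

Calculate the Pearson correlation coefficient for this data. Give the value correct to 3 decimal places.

n = 5, Σx = 62.3, Σy = 25.7, Σx² = 784.19, Σy² = 132.29, Σxy = 320.64
nΣxy − ΣxΣy = 1603.2 − 1601.11 = 2.09
nΣx² − (Σx)² = 3920.95 − 3881.29 = 39.66; nΣy² − (Σy)² = 661.45 − 660.49 = 0.96
r = 2.09 / √(39.66 × 0.96) = 2.09 / 6.1704 ≈ 0.339

0.339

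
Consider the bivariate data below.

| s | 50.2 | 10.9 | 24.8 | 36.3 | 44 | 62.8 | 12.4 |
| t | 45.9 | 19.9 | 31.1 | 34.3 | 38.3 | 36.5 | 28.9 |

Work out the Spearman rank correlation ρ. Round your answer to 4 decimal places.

Rank s: 6, 1, 3, 4, 5, 7, 2
Rank t: 7, 1, 3, 4, 6, 5, 2
d = rank(s) − rank(t): -1, 0, 0, 0, -1, 2, 0; Σd² = 6
ρ = 1 − 6Σd² / [n(n²−1)] = 1 − 6×6 / (7×48) = 1 − 36/336 ≈ 0.8929

0.8929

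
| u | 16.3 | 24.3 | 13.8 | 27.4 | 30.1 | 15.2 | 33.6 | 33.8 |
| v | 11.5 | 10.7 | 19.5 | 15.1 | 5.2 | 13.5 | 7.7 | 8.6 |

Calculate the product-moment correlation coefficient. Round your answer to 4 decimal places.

-0.7264

n = 8, Σu = 194.5, Σv = 91.8, Σu² = 5205.83, Σv² = 1197.54, Σuv = 2041.42
nΣuv − ΣuΣv = 16331.36 − 17855.1 = -1523.74
nΣu² − (Σu)² = 41646.64 − 37830.25 = 3816.39; nΣv² − (Σv)² = 9580.32 − 8427.24 = 1153.08
r = -1523.74 / √(3816.39 × 1153.08) = -1523.74 / 2097.7614 ≈ -0.7264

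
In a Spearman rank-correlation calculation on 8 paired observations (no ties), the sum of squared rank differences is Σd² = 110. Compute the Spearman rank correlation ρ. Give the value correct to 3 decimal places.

-0.310

ρ = 1 − 6Σd² / [n(n²−1)] = 1 − 6×110 / (8×63)
  = 1 − 660/504 = 1 − 1.3095 ≈ -0.310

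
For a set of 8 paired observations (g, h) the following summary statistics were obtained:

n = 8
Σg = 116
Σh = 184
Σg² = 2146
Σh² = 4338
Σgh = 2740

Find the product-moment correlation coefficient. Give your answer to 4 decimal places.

0.3247

r = (nΣgh − ΣgΣh) / √[(nΣg² − (Σg)²)(nΣh² − (Σh)²)]
Numerator: 8×2740 − 116×184 = 576
Denominator: √[(17168 − 13456)(34704 − 33856)] = √[3712 × 848] = 1774.1973
r = 576 / 1774.1973 ≈ 0.3247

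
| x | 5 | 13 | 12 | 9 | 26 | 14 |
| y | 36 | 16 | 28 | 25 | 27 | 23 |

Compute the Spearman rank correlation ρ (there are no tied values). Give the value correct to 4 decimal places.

Rank x: 1, 4, 3, 2, 6, 5
Rank y: 6, 1, 5, 3, 4, 2
d = rank(x) − rank(y): -5, 3, -2, -1, 2, 3; Σd² = 52
ρ = 1 − 6Σd² / [n(n²−1)] = 1 − 6×52 / (6×35) = 1 − 312/210 ≈ -0.4857

-0.4857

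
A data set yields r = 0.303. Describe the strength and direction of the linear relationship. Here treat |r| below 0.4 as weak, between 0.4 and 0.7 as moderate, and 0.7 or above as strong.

r = 0.303 > 0 so the relationship is positive.
|r| = 0.303, which falls in the weak range.

weak positive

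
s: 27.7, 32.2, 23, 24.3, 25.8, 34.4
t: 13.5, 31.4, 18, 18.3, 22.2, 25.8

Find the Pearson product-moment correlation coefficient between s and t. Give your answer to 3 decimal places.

0.689

n = 6, Σs = 167.4, Σt = 129.2, Σs² = 4772.62, Σt² = 2985.58, Σst = 3704
nΣst − ΣsΣt = 22224 − 21628.08 = 595.92
nΣs² − (Σs)² = 28635.72 − 28022.76 = 612.96; nΣt² − (Σt)² = 17913.48 − 16692.64 = 1220.84
r = 595.92 / √(612.96 × 1220.84) = 595.92 / 865.0584 ≈ 0.689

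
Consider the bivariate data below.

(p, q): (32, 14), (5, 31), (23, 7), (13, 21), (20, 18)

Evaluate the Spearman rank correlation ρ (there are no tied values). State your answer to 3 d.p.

-0.900

Rank p: 5, 1, 4, 2, 3
Rank q: 2, 5, 1, 4, 3
d = rank(p) − rank(q): 3, -4, 3, -2, 0; Σd² = 38
ρ = 1 − 6Σd² / [n(n²−1)] = 1 − 6×38 / (5×24) = 1 − 228/120 ≈ -0.900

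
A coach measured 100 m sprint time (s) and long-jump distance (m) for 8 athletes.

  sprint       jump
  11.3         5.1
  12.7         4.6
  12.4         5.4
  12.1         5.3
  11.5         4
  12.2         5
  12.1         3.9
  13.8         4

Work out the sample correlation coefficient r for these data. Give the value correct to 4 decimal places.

n = 8, Σx = 98.1, Σy = 37.3, Σx² = 1207.09, Σy² = 176.63, Σxy = 456.53
nΣxy − ΣxΣy = 3652.24 − 3659.13 = -6.89
nΣx² − (Σx)² = 9656.72 − 9623.61 = 33.11; nΣy² − (Σy)² = 1413.04 − 1391.29 = 21.75
r = -6.89 / √(33.11 × 21.75) = -6.89 / 26.8355 ≈ -0.2567

-0.2567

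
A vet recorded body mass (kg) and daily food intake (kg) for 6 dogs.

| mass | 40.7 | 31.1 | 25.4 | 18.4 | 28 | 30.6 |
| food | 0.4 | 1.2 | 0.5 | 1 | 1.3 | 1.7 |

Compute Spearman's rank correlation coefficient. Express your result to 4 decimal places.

-0.0857

Rank mass: 6, 5, 2, 1, 3, 4
Rank food: 1, 4, 2, 3, 5, 6
d = rank(mass) − rank(food): 5, 1, 0, -2, -2, -2; Σd² = 38
ρ = 1 − 6Σd² / [n(n²−1)] = 1 − 6×38 / (6×35) = 1 − 228/210 ≈ -0.0857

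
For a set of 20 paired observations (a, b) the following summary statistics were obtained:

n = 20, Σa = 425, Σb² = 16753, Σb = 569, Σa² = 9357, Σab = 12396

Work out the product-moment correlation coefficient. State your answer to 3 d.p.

r = (nΣab − ΣaΣb) / √[(nΣa² − (Σa)²)(nΣb² − (Σb)²)]
Numerator: 20×12396 − 425×569 = 6095
Denominator: √[(187140 − 180625)(335060 − 323761)] = √[6515 × 11299] = 8579.8010
r = 6095 / 8579.8010 ≈ 0.710

0.710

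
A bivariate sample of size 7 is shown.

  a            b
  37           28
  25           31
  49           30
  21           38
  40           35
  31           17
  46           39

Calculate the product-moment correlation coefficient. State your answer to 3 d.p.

n = 7, Σa = 249, Σb = 218, Σa² = 9513, Σb² = 7124, Σab = 7800
nΣab − ΣaΣb = 54600 − 54282 = 318
nΣa² − (Σa)² = 66591 − 62001 = 4590; nΣb² − (Σb)² = 49868 − 47524 = 2344
r = 318 / √(4590 × 2344) = 318 / 3280.0854 ≈ 0.097

0.097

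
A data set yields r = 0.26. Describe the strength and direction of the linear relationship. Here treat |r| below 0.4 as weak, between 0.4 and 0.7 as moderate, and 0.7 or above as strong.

weak positive

r = 0.26 > 0 so the relationship is positive.
|r| = 0.26, which falls in the weak range.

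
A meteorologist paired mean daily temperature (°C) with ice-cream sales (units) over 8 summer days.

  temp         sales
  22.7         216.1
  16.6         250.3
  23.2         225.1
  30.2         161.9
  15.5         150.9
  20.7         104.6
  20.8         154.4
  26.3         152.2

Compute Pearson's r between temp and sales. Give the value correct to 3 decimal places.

n = 8, Σx = 176, Σy = 1415.5, Σx² = 4034.2, Σy² = 266947.09, Σxy = 30890.7
nΣxy − ΣxΣy = 247125.6 − 249128 = -2002.4
nΣx² − (Σx)² = 32273.6 − 30976 = 1297.6; nΣy² − (Σy)² = 2135576.72 − 2003640.25 = 131936.47
r = -2002.4 / √(1297.6 × 131936.47) = -2002.4 / 13084.3710 ≈ -0.153

-0.153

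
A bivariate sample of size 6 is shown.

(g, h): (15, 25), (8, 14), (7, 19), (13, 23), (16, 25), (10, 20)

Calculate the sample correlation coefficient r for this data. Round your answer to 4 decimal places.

0.8851

n = 6, Σg = 69, Σh = 126, Σg² = 863, Σh² = 2736, Σgh = 1519
nΣgh − ΣgΣh = 9114 − 8694 = 420
nΣg² − (Σg)² = 5178 − 4761 = 417; nΣh² − (Σh)² = 16416 − 15876 = 540
r = 420 / √(417 × 540) = 420 / 474.5313 ≈ 0.8851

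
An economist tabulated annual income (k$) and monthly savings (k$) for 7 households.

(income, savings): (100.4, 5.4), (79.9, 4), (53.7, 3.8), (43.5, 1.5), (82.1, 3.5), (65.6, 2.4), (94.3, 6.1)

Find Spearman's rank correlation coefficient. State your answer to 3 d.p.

0.786

Rank income: 7, 4, 2, 1, 5, 3, 6
Rank savings: 6, 5, 4, 1, 3, 2, 7
d = rank(income) − rank(savings): 1, -1, -2, 0, 2, 1, -1; Σd² = 12
ρ = 1 − 6Σd² / [n(n²−1)] = 1 − 6×12 / (7×48) = 1 − 72/336 ≈ 0.786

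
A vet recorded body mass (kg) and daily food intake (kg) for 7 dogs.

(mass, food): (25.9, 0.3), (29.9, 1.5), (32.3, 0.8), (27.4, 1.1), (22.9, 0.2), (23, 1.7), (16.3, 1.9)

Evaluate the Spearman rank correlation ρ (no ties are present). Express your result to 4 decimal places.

-0.2143

Rank mass: 4, 6, 7, 5, 2, 3, 1
Rank food: 2, 5, 3, 4, 1, 6, 7
d = rank(mass) − rank(food): 2, 1, 4, 1, 1, -3, -6; Σd² = 68
ρ = 1 − 6Σd² / [n(n²−1)] = 1 − 6×68 / (7×48) = 1 − 408/336 ≈ -0.2143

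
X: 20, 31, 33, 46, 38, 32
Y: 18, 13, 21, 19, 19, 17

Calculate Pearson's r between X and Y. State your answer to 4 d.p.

n = 6, ΣX = 200, ΣY = 107, ΣX² = 7034, ΣY² = 1945, ΣXY = 3596
nΣXY − ΣXΣY = 21576 − 21400 = 176
nΣX² − (ΣX)² = 42204 − 40000 = 2204; nΣY² − (ΣY)² = 11670 − 11449 = 221
r = 176 / √(2204 × 221) = 176 / 697.9140 ≈ 0.2522

0.2522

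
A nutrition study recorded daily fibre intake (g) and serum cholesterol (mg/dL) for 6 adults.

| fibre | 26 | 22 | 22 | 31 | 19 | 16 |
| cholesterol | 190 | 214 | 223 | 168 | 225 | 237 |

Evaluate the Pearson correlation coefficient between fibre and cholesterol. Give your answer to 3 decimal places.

-0.978

n = 6, Σx = 136, Σy = 1257, Σx² = 3222, Σy² = 266643, Σxy = 27829
nΣxy − ΣxΣy = 166974 − 170952 = -3978
nΣx² − (Σx)² = 19332 − 18496 = 836; nΣy² − (Σy)² = 1599858 − 1580049 = 19809
r = -3978 / √(836 × 19809) = -3978 / 4069.4378 ≈ -0.978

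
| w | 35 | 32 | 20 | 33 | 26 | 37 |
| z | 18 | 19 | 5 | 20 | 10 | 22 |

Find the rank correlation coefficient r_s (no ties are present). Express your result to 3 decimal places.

Rank w: 5, 3, 1, 4, 2, 6
Rank z: 3, 4, 1, 5, 2, 6
d = rank(w) − rank(z): 2, -1, 0, -1, 0, 0; Σd² = 6
ρ = 1 − 6Σd² / [n(n²−1)] = 1 − 6×6 / (6×35) = 1 − 36/210 ≈ 0.829

0.829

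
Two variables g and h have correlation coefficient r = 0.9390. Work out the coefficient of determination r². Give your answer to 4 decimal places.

r² = (0.9390)² = 0.8817

0.8817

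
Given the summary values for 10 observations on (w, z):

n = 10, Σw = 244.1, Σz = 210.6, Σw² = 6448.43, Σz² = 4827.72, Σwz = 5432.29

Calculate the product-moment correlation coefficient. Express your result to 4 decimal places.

r = (nΣwz − ΣwΣz) / √[(nΣw² − (Σw)²)(nΣz² − (Σz)²)]
Numerator: 10×5432.29 − 244.1×210.6 = 2915.44
Denominator: √[(64484.3 − 59584.81)(48277.2 − 44352.36)] = √[4899.49 × 3924.84] = 4385.1698
r = 2915.44 / 4385.1698 ≈ 0.6648

0.6648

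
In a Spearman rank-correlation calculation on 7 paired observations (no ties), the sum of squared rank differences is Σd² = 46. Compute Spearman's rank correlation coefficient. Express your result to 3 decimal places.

0.179

ρ = 1 − 6Σd² / [n(n²−1)] = 1 − 6×46 / (7×48)
  = 1 − 276/336 = 1 − 0.8214 ≈ 0.179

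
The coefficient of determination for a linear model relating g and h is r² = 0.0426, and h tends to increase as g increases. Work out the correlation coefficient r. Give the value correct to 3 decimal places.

0.206

|r| = √0.0426 = 0.206
The association is positive, so r = 0.206.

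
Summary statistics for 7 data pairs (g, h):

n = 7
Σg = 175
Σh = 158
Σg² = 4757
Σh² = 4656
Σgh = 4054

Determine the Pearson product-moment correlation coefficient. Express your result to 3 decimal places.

r = (nΣgh − ΣgΣh) / √[(nΣg² − (Σg)²)(nΣh² − (Σh)²)]
Numerator: 7×4054 − 175×158 = 728
Denominator: √[(33299 − 30625)(32592 − 24964)] = √[2674 × 7628] = 4516.3339
r = 728 / 4516.3339 ≈ 0.161

0.161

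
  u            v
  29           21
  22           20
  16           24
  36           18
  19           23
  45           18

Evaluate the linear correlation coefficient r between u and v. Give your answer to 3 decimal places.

-0.889

n = 6, Σu = 167, Σv = 124, Σu² = 5263, Σv² = 2594, Σuv = 3328
nΣuv − ΣuΣv = 19968 − 20708 = -740
nΣu² − (Σu)² = 31578 − 27889 = 3689; nΣv² − (Σv)² = 15564 − 15376 = 188
r = -740 / √(3689 × 188) = -740 / 832.7857 ≈ -0.889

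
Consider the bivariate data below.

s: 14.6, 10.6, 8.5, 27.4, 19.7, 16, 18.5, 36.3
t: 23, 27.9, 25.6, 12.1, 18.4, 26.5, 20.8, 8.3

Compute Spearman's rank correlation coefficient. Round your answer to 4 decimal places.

Rank s: 3, 2, 1, 7, 6, 4, 5, 8
Rank t: 5, 8, 6, 2, 3, 7, 4, 1
d = rank(s) − rank(t): -2, -6, -5, 5, 3, -3, 1, 7; Σd² = 158
ρ = 1 − 6Σd² / [n(n²−1)] = 1 − 6×158 / (8×63) = 1 − 948/504 ≈ -0.8810

-0.8810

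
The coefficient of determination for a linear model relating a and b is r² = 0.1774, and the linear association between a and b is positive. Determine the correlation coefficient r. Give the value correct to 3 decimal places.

|r| = √0.1774 = 0.421
The association is positive, so r = 0.421.

0.421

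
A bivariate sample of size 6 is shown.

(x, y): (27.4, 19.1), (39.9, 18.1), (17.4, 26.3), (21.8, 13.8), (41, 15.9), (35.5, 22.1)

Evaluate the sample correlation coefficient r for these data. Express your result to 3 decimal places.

n = 6, Σx = 183, Σy = 115.3, Σx² = 6062.02, Σy² = 2315.77, Σxy = 3440.44
nΣxy − ΣxΣy = 20642.64 − 21099.9 = -457.26
nΣx² − (Σx)² = 36372.12 − 33489 = 2883.12; nΣy² − (Σy)² = 13894.62 − 13294.09 = 600.53
r = -457.26 / √(2883.12 × 600.53) = -457.26 / 1315.8268 ≈ -0.348

-0.348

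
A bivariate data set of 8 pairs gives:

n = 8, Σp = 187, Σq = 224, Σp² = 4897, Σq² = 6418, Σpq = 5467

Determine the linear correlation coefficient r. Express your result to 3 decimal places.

r = (nΣpq − ΣpΣq) / √[(nΣp² − (Σp)²)(nΣq² − (Σq)²)]
Numerator: 8×5467 − 187×224 = 1848
Denominator: √[(39176 − 34969)(51344 − 50176)] = √[4207 × 1168] = 2216.7039
r = 1848 / 2216.7039 ≈ 0.834

0.834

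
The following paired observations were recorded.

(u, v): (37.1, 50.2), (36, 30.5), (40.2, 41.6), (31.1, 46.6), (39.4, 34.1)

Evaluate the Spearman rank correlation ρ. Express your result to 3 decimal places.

-0.100

Rank u: 3, 2, 5, 1, 4
Rank v: 5, 1, 3, 4, 2
d = rank(u) − rank(v): -2, 1, 2, -3, 2; Σd² = 22
ρ = 1 − 6Σd² / [n(n²−1)] = 1 − 6×22 / (5×24) = 1 − 132/120 ≈ -0.100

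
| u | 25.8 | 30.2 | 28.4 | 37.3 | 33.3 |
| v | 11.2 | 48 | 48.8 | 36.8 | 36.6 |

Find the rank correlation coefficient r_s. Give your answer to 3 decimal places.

Rank u: 1, 3, 2, 5, 4
Rank v: 1, 4, 5, 3, 2
d = rank(u) − rank(v): 0, -1, -3, 2, 2; Σd² = 18
ρ = 1 − 6Σd² / [n(n²−1)] = 1 − 6×18 / (5×24) = 1 − 108/120 ≈ 0.100

0.100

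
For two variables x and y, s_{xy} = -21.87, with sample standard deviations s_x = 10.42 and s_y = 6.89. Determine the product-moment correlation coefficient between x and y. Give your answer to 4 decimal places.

r = Cov(x,y) / (s_x · s_y) = -21.87 / (10.42 × 6.89)
  = -21.87 / 71.7938 ≈ -0.3046

-0.3046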